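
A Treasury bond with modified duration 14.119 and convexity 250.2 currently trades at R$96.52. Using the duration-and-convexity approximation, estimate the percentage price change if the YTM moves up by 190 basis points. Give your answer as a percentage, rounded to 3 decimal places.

-22.310%

Duration effect: -D_mod·Δy = -14.119 × (+0.019) = -0.268261
Convexity effect: ½·C·(Δy)² = 0.5 × 250.2 × (0.019)² = +0.0451611
ΔP/P ≈ -0.268261 + 0.0451611 = -0.2230999
= -22.30999%.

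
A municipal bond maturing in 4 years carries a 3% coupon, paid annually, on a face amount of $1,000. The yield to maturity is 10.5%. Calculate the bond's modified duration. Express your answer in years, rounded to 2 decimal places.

3.44 years

Periodic yield y = 0.105. First find Macaulay duration:
  t   CF        PV=CF/(1+0.105)^t    t·PV
  1        30.00        27.1493        27.1493
  2        30.00        24.5695        49.1390
  3        30.00        22.2349        66.7046
  4     1,030.00       690.8569     2,763.4277
  Σ                    764.8106     2,906.4206
P = 764.8106; Macaulay duration = 2,906.4206 / 764.8106 = 3.80018 years.
Modified duration = D_Mac / (1 + y) = 3.80018 / 1.105 = 3.43908 years.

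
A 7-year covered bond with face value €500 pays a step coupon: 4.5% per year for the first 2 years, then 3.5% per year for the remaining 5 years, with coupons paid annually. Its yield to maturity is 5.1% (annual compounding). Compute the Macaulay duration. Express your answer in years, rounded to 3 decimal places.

Periodic yield y = 0.051. Discount each cash flow and weight by its year:
  t   CF        PV=CF/(1+0.051)^t    t·PV
  1        22.50        21.4082        21.4082
  2        22.50        20.3693        40.7387
  3        17.50        15.0740        45.2221
  4        17.50        14.3426        57.3703
  5        17.50        13.6466        68.2330
  6        17.50        12.9844        77.9064
  7       517.50       365.3351     2,557.3454
  Σ                    463.1602     2,868.2241
Price P = Σ PV = 463.1602.
Macaulay duration = Σ(t·PV) / P = 2,868.2241 / 463.1602 = 6.19273 years.

6.193 years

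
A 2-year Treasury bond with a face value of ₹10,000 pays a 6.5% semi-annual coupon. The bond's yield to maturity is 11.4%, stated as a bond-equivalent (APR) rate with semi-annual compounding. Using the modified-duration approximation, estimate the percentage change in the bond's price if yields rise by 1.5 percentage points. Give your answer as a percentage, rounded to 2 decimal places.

Periodic yield y = 0.057. Modified duration first:
  t   CF        PV=CF/(1+0.057)^t    t·PV
  1       325.00       307.4740       307.4740
  2       325.00       290.8931       581.7862
  3       325.00       275.2063       825.6190
  4    10,325.00     8,271.6112    33,086.4447
  Σ                  9,145.1845    34,801.3238
P = 9,145.1845; D_Mac = 3.80543 half-year periods = 1.90271 yrs; D_mod = 1.90271/(1+0.057) = 1.80011 yrs.
ΔP/P ≈ -D_mod · Δy = -1.80011 × (+0.015) = -0.027002 = -2.7002%.

-2.70%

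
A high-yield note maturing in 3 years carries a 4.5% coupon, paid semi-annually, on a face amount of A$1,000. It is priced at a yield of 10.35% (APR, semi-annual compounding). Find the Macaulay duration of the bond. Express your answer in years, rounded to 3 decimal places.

Periodic yield y = 0.05175. Discount each cash flow and weight by its period:
  t   CF        PV=CF/(1+0.05175)^t    t·PV
  1        22.50        21.3929        21.3929
  2        22.50        20.3403        40.6806
  3        22.50        19.3395        58.0185
  4        22.50        18.3879        73.5517
  5        22.50        17.4832        87.4158
  6     1,022.50       755.4195     4,532.5170
  Σ                    852.3633     4,813.5765
Price P = Σ PV = 852.3633.
Macaulay duration = Σ(t·PV) / P = 4,813.5765 / 852.3633 = 5.64733 half-year periods.
In years: 5.64733 / 2 = 2.82366 years.

2.824 years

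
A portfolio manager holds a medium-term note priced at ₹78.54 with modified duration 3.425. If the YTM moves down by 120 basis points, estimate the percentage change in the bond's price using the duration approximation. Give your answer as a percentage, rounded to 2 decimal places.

Duration approximation: ΔP/P ≈ -D_mod · Δy = -3.425 × (-0.012) = +0.041100.
As a percentage: +4.1100%.

+4.11%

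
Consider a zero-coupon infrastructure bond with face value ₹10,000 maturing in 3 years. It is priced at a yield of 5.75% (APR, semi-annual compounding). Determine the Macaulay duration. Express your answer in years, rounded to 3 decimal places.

3.000 years

A zero-coupon bond has a single cash flow at maturity, so its Macaulay duration equals its maturity: 3 years.
(Equivalently: 6 semi-annual periods ÷ 2 = 3 years.)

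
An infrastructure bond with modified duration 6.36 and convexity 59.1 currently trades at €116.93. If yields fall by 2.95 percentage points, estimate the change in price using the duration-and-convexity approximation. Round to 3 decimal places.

+€24.945

Duration effect: -D_mod·Δy = -6.36 × (-0.0295) = +0.187620
Convexity effect: ½·C·(Δy)² = 0.5 × 59.1 × (-0.0295)² = +0.0257158875
ΔP/P ≈ +0.187620 + 0.0257158875 = +0.2133358875
ΔP ≈ 116.93 × (+0.2133358875) = +24.945365325375.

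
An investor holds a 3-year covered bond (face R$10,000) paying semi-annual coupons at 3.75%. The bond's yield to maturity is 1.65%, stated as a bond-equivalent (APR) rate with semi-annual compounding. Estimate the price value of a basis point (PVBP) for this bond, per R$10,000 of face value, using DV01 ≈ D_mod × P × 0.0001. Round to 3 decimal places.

R$3.021

Periodic yield y = 0.00825.
  t   CF        PV=CF/(1+0.00825)^t    t·PV
  1       187.50       185.9658       185.9658
  2       187.50       184.4441       368.8882
  3       187.50       182.9349       548.8047
  4       187.50       181.4380       725.7522
  5       187.50       179.9534       899.7671
  6    10,187.50     9,697.4654    58,184.7923
  Σ                 10,612.2016    60,913.9703
P = 10,612.2016; D_Mac = 5.73999 half-year periods = 2.87000 yrs; D_mod = 2.84651 yrs.
DV01 ≈ 2.84651 × 10,612.2016 × 0.0001 = 3.020777.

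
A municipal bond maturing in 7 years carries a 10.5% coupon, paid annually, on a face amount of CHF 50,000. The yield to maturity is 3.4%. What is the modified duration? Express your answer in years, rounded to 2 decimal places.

Periodic yield y = 0.034. First find Macaulay duration:
  t   CF        PV=CF/(1+0.034)^t    t·PV
  1     5,250.00     5,077.3694     5,077.3694
  2     5,250.00     4,910.4153     9,820.8306
  3     5,250.00     4,748.9510    14,246.8530
  4     5,250.00     4,592.7959    18,371.1837
  5     5,250.00     4,441.7756    22,208.8778
  6     5,250.00     4,295.7210    25,774.3262
  7    55,250.00    43,720.8414   306,045.8896
  Σ                 71,787.8696   401,545.3304
P = 71,787.8696; Macaulay duration = 401,545.3304 / 71,787.8696 = 5.59350 years.
Modified duration = D_Mac / (1 + y) = 5.59350 / 1.034 = 5.40957 years.

5.41 years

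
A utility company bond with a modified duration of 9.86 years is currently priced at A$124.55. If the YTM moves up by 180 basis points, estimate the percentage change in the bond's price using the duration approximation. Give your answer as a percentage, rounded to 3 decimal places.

Duration approximation: ΔP/P ≈ -D_mod · Δy = -9.86 × (+0.018) = -0.177480.
As a percentage: -17.7480%.

-17.748%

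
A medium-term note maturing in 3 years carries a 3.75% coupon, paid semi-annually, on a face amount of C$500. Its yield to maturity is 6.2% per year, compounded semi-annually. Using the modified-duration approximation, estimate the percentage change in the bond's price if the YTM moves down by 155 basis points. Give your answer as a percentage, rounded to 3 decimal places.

Periodic yield y = 0.031. Modified duration first:
  t   CF        PV=CF/(1+0.031)^t    t·PV
  1        9.375         9.0931         9.0931
  2        9.375         8.8197        17.6394
  3        9.375         8.5545        25.6635
  4        9.375         8.2973        33.1892
  5        9.375         8.0478        40.2391
  6      509.375       424.1170     2,544.7017
  Σ                    466.9294     2,670.5260
P = 466.9294; D_Mac = 5.71934 half-year periods = 2.85967 yrs; D_mod = 2.85967/(1+0.031) = 2.77368 yrs.
ΔP/P ≈ -D_mod · Δy = -2.77368 × (-0.0155) = +0.042992 = +4.2992%.

+4.299%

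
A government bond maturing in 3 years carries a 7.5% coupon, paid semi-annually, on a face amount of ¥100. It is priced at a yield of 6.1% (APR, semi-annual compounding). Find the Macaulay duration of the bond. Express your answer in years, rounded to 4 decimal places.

Periodic yield y = 0.0305. Discount each cash flow and weight by its period:
  t   CF        PV=CF/(1+0.0305)^t    t·PV
  1         3.75         3.6390         3.6390
  2         3.75         3.5313         7.0626
  3         3.75         3.4268        10.2804
  4         3.75         3.3254        13.3015
  5         3.75         3.2269        16.1347
  6       103.75        86.6363       519.8181
  Σ                    103.7858       570.2362
Price P = Σ PV = 103.7858.
Macaulay duration = Σ(t·PV) / P = 570.2362 / 103.7858 = 5.49436 half-year periods.
In years: 5.49436 / 2 = 2.74718 years.

2.7472 years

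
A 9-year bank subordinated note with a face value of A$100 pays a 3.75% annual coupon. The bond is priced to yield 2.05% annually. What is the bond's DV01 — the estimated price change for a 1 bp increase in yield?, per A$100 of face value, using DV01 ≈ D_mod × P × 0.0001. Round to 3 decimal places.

Periodic yield y = 0.0205.
  t   CF        PV=CF/(1+0.0205)^t    t·PV
  1         3.75         3.6747         3.6747
  2         3.75         3.6009         7.2017
  3         3.75         3.5285        10.5856
  4         3.75         3.4576        13.8305
  5         3.75         3.3882        16.9409
  6         3.75         3.3201        19.9207
  7         3.75         3.2534        22.7739
  8         3.75         3.1881        25.5045
  9       103.75        86.4313       777.8817
  Σ                    113.8427       898.3142
P = 113.8427; D_Mac = 7.89083 yrs; D_mod = 7.73232 yrs.
DV01 ≈ 7.73232 × 113.8427 × 0.0001 = 0.088027.

A$0.088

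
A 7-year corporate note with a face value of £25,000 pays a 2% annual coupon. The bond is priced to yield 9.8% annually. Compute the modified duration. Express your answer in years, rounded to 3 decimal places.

5.888 years

Periodic yield y = 0.098. First find Macaulay duration:
  t   CF        PV=CF/(1+0.098)^t    t·PV
  1       500.00       455.3734       455.3734
  2       500.00       414.7299       829.4598
  3       500.00       377.7139     1,133.1417
  4       500.00       344.0017     1,376.0070
  5       500.00       313.2985     1,566.4925
  6       500.00       285.3356     1,712.0136
  7    25,500.00    13,253.2930    92,773.0511
  Σ                 15,443.7460    99,845.5390
P = 15,443.7460; Macaulay duration = 99,845.5390 / 15,443.7460 = 6.46511 years.
Modified duration = D_Mac / (1 + y) = 6.46511 / 1.098 = 5.88808 years.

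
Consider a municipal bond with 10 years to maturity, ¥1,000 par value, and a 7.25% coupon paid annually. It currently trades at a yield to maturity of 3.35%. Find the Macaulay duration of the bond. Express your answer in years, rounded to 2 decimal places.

Periodic yield y = 0.0335. Discount each cash flow and weight by its year:
  t   CF        PV=CF/(1+0.0335)^t    t·PV
  1        72.50        70.1500        70.1500
  2        72.50        67.8761       135.7523
  3        72.50        65.6760       197.0279
  4        72.50        63.5472       254.1886
  5        72.50        61.4873       307.4366
  6        72.50        59.4943       356.9656
  7        72.50        57.5658       402.9607
  8        72.50        55.6999       445.5989
  9        72.50        53.8944       485.0496
  10    1,072.50       771.4228     7,714.2284
  Σ                  1,326.8137    10,369.3586
Price P = Σ PV = 1,326.8137.
Macaulay duration = Σ(t·PV) / P = 10,369.3586 / 1,326.8137 = 7.81523 years.

7.82 years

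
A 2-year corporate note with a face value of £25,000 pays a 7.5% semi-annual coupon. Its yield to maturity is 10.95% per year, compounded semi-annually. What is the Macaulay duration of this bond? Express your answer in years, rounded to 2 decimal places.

Periodic yield y = 0.05475. Discount each cash flow and weight by its period:
  t   CF        PV=CF/(1+0.05475)^t    t·PV
  1       937.50       888.8362       888.8362
  2       937.50       842.6985     1,685.3970
  3       937.50       798.9557     2,396.8670
  4    25,937.50    20,957.0417    83,828.1669
  Σ                 23,487.5321    88,799.2670
Price P = Σ PV = 23,487.5321.
Macaulay duration = Σ(t·PV) / P = 88,799.2670 / 23,487.5321 = 3.78070 half-year periods.
In years: 3.78070 / 2 = 1.89035 years.

1.89 years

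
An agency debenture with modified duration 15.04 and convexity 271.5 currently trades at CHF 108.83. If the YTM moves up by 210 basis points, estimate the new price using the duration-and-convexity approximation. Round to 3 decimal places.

Duration effect: -D_mod·Δy = -15.04 × (+0.021) = -0.315840
Convexity effect: ½·C·(Δy)² = 0.5 × 271.5 × (0.021)² = +0.05986575
ΔP/P ≈ -0.315840 + 0.05986575 = -0.25597425
New price ≈ 108.83 × (1 - 0.25597425) = 80.9723223725.

CHF 80.972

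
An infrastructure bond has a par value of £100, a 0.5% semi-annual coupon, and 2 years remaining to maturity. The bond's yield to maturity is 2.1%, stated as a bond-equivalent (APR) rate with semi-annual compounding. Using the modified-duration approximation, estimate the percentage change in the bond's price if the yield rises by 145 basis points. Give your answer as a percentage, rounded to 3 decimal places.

-2.859%

Periodic yield y = 0.0105. Modified duration first:
  t   CF        PV=CF/(1+0.0105)^t    t·PV
  1         0.25         0.2474         0.2474
  2         0.25         0.2448         0.4897
  3         0.25         0.2423         0.7269
  4       100.25        96.1477       384.5910
  Σ                     96.8823       386.0549
P = 96.8823; D_Mac = 3.98478 half-year periods = 1.99239 yrs; D_mod = 1.99239/(1+0.0105) = 1.97169 yrs.
ΔP/P ≈ -D_mod · Δy = -1.97169 × (+0.0145) = -0.028589 = -2.8589%.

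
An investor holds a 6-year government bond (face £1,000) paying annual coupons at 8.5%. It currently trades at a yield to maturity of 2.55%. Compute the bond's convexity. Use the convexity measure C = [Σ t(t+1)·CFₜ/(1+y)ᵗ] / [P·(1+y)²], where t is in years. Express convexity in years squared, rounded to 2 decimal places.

31.93

With y = 0.0255:
  t   CF        PV=CF/(1+0.0255)^t    t·PV        t(t+1)·PV
  1        85.00        82.8864        82.8864         165.7728
  2        85.00        80.8254       161.6507         484.9521
  3        85.00        78.8156       236.4467         945.7866
  4        85.00        76.8557       307.4229       1,537.1147
  5        85.00        74.9446       374.7232       2,248.3393
  6     1,085.00       932.8585     5,597.1507      39,180.0549
  Σ                  1,327.1861     6,760.2806      44,562.0204
P = 1,327.1861.
Convexity = Σ t(t+1)·PV / [P·(1+y)²] = 44,562.0204 / (1,327.1861 × 1.051650) = 31.92726.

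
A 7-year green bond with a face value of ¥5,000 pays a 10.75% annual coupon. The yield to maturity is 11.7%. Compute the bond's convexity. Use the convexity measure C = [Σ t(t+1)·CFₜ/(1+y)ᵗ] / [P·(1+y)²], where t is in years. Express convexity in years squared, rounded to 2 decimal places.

29.99

With y = 0.117:
  t   CF        PV=CF/(1+0.117)^t    t·PV        t(t+1)·PV
  1       537.50       481.1996       481.1996         962.3993
  2       537.50       430.7965       861.5929       2,584.7787
  3       537.50       385.6727     1,157.0182       4,628.0729
  4       537.50       345.2755     1,381.1020       6,905.5102
  5       537.50       309.1097     1,545.5484       9,273.2903
  6       537.50       276.7320     1,660.3922      11,622.7453
  7     5,537.50     2,552.3576    17,866.5034     142,932.0276
  Σ                  4,781.1437    24,953.3569     178,908.8244
P = 4,781.1437.
Convexity = Σ t(t+1)·PV / [P·(1+y)²] = 178,908.8244 / (4,781.1437 × 1.247689) = 29.99118.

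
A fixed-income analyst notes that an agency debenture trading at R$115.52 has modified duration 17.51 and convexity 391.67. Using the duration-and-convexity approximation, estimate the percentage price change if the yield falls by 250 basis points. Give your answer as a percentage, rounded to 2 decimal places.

Duration effect: -D_mod·Δy = -17.51 × (-0.025) = +0.437750
Convexity effect: ½·C·(Δy)² = 0.5 × 391.67 × (-0.025)² = +0.122396875
ΔP/P ≈ +0.437750 + 0.122396875 = +0.560146875
= +56.0146875%.

+56.01%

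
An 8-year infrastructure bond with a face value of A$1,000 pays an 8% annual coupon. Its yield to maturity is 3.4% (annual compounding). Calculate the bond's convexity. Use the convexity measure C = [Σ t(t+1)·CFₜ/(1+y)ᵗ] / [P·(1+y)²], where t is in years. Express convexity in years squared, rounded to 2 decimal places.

50.20

With y = 0.034:
  t   CF        PV=CF/(1+0.034)^t    t·PV        t(t+1)·PV
  1        80.00        77.3694        77.3694         154.7389
  2        80.00        74.8254       149.6508         448.9523
  3        80.00        72.3650       217.0949         868.3796
  4        80.00        69.9855       279.9418       1,399.7092
  5        80.00        67.6842       338.4210       2,030.5260
  6        80.00        65.4586       392.7516       2,749.2615
  7        80.00        63.3062       443.1434       3,545.1470
  8     1,080.00       826.5316     6,612.2525      59,510.2729
  Σ                  1,317.5258     8,510.6255      70,706.9873
P = 1,317.5258.
Convexity = Σ t(t+1)·PV / [P·(1+y)²] = 70,706.9873 / (1,317.5258 × 1.069156) = 50.19519.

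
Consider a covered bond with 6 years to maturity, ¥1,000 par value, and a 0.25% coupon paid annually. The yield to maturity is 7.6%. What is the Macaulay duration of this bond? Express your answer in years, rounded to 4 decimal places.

Periodic yield y = 0.076. Discount each cash flow and weight by its year:
  t   CF        PV=CF/(1+0.076)^t    t·PV
  1         2.50         2.3234         2.3234
  2         2.50         2.1593         4.3186
  3         2.50         2.0068         6.0204
  4         2.50         1.8651         7.4602
  5         2.50         1.7333         8.6666
  6     1,002.50       645.9676     3,875.8058
  Σ                    656.0555     3,904.5950
Price P = Σ PV = 656.0555.
Macaulay duration = Σ(t·PV) / P = 3,904.5950 / 656.0555 = 5.95162 years.

5.9516 years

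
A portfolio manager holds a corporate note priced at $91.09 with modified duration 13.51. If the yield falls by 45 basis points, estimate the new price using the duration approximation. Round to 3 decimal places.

$96.628

Duration approximation: ΔP/P ≈ -D_mod · Δy = -13.51 × (-0.0045) = +0.060795.
New price ≈ 91.09 × (1 + 0.060795) = 96.62781655.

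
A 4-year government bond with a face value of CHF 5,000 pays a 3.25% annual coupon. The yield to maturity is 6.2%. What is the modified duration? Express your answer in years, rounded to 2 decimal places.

3.58 years

Periodic yield y = 0.062. First find Macaulay duration:
  t   CF        PV=CF/(1+0.062)^t    t·PV
  1       162.50       153.0132       153.0132
  2       162.50       144.0802       288.1604
  3       162.50       135.6687       407.0062
  4     5,162.50     4,058.4668    16,233.8672
  Σ                  4,491.2289    17,082.0470
P = 4,491.2289; Macaulay duration = 17,082.0470 / 4,491.2289 = 3.80342 years.
Modified duration = D_Mac / (1 + y) = 3.80342 / 1.062 = 3.58138 years.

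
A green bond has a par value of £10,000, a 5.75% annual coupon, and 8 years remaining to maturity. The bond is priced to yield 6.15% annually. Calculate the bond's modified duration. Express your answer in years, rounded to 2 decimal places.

Periodic yield y = 0.0615. First find Macaulay duration:
  t   CF        PV=CF/(1+0.0615)^t    t·PV
  1       575.00       541.6863       541.6863
  2       575.00       510.3027     1,020.6054
  3       575.00       480.7373     1,442.2120
  4       575.00       452.8849     1,811.5396
  5       575.00       426.6462     2,133.2309
  6       575.00       401.9276     2,411.5657
  7       575.00       378.6412     2,650.4883
  8    10,575.00     6,560.2500    52,481.9998
  Σ                  9,753.0762    64,493.3280
P = 9,753.0762; Macaulay duration = 64,493.3280 / 9,753.0762 = 6.61261 years.
Modified duration = D_Mac / (1 + y) = 6.61261 / 1.0615 = 6.22950 years.

6.23 years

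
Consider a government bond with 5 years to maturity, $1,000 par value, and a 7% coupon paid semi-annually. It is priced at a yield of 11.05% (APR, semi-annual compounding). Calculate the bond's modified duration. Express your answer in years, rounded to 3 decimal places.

4.010 years

Periodic yield y = 0.05525. First find Macaulay duration:
  t   CF        PV=CF/(1+0.05525)^t    t·PV
  1        35.00        33.1675        33.1675
  2        35.00        31.4309        62.8619
  3        35.00        29.7853        89.3559
  4        35.00        28.2258       112.9033
  5        35.00        26.7480       133.7400
  6        35.00        25.3475       152.0853
  7        35.00        24.0204       168.1429
  8        35.00        22.7628       182.1022
  9        35.00        21.5710       194.1388
  10    1,035.00       604.4867     6,044.8669
  Σ                    847.5459     7,173.3646
P = 847.5459; Macaulay duration = 7,173.3646 / 847.5459 = 8.46369 half-year periods = 4.23184 years.
Modified duration = D_Mac / (1 + y) = 4.23184 / 1.05525 = 4.01028 years.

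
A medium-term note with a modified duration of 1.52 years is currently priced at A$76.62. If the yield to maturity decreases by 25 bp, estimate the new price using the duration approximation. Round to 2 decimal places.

A$76.91

Duration approximation: ΔP/P ≈ -D_mod · Δy = -1.52 × (-0.0025) = +0.003800.
New price ≈ 76.62 × (1 + 0.003800) = 76.911156.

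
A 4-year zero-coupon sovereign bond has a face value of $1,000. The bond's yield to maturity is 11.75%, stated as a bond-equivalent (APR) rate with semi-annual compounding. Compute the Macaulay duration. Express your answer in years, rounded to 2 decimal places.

4.00 years

A zero-coupon bond has a single cash flow at maturity, so its Macaulay duration equals its maturity: 4 years.
(Equivalently: 8 semi-annual periods ÷ 2 = 4 years.)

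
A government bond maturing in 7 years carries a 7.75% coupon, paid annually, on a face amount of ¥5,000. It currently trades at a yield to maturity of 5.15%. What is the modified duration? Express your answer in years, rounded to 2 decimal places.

Periodic yield y = 0.0515. First find Macaulay duration:
  t   CF        PV=CF/(1+0.0515)^t    t·PV
  1       387.50       368.5212       368.5212
  2       387.50       350.4719       700.9437
  3       387.50       333.3066       999.9197
  4       387.50       316.9820     1,267.9280
  5       387.50       301.4570     1,507.2848
  6       387.50       286.6923     1,720.1539
  7     5,387.50     3,790.7256    26,535.0789
  Σ                  5,748.1564    33,099.8302
P = 5,748.1564; Macaulay duration = 33,099.8302 / 5,748.1564 = 5.75834 years.
Modified duration = D_Mac / (1 + y) = 5.75834 / 1.0515 = 5.47631 years.

5.48 years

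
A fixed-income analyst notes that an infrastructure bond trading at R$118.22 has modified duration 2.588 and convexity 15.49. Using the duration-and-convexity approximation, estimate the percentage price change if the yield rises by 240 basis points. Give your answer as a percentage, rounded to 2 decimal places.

Duration effect: -D_mod·Δy = -2.588 × (+0.024) = -0.062112
Convexity effect: ½·C·(Δy)² = 0.5 × 15.49 × (0.024)² = +0.00446112
ΔP/P ≈ -0.062112 + 0.00446112 = -0.05765088
= -5.765088%.

-5.77%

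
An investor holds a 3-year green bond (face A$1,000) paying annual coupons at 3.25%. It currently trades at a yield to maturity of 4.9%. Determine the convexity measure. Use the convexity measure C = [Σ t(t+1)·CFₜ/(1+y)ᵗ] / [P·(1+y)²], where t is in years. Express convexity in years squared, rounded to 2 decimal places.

10.44

With y = 0.049:
  t   CF        PV=CF/(1+0.049)^t    t·PV        t(t+1)·PV
  1        32.50        30.9819        30.9819          61.9638
  2        32.50        29.5347        59.0694         177.2081
  3     1,032.50       894.4655     2,683.3965      10,733.5860
  Σ                    954.9821     2,773.4478      10,972.7579
P = 954.9821.
Convexity = Σ t(t+1)·PV / [P·(1+y)²] = 10,972.7579 / (954.9821 × 1.100401) = 10.44166.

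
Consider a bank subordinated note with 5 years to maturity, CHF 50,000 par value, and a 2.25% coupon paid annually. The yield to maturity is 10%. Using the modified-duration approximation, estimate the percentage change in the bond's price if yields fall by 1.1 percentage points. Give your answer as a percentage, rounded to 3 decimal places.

+4.736%

Periodic yield y = 0.1. Modified duration first:
  t   CF        PV=CF/(1+0.1)^t    t·PV
  1     1,125.00     1,022.7273     1,022.7273
  2     1,125.00       929.7521     1,859.5041
  3     1,125.00       845.2292     2,535.6875
  4     1,125.00       768.3901     3,073.5605
  5    51,125.00    31,744.6026   158,723.0132
  Σ                 35,310.7013   167,214.4926
P = 35,310.7013; D_Mac = 4.73552 yrs; D_mod = 4.73552/(1+0.1) = 4.30502 yrs.
ΔP/P ≈ -D_mod · Δy = -4.30502 × (-0.011) = +0.047355 = +4.7355%.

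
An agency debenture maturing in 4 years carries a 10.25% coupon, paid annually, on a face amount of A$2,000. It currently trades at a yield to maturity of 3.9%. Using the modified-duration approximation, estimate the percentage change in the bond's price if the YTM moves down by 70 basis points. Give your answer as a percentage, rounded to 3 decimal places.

Periodic yield y = 0.039. Modified duration first:
  t   CF        PV=CF/(1+0.039)^t    t·PV
  1       205.00       197.3051       197.3051
  2       205.00       189.8990       379.7981
  3       205.00       182.7710       548.3129
  4     2,205.00     1,892.1101     7,568.4404
  Σ                  2,462.0852     8,693.8565
P = 2,462.0852; D_Mac = 3.53109 yrs; D_mod = 3.53109/(1+0.039) = 3.39855 yrs.
ΔP/P ≈ -D_mod · Δy = -3.39855 × (-0.007) = +0.023790 = +2.3790%.

+2.379%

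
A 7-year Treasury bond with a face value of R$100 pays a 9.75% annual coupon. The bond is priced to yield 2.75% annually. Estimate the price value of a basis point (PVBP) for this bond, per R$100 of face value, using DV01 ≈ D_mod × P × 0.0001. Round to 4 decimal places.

Periodic yield y = 0.0275.
  t   CF        PV=CF/(1+0.0275)^t    t·PV
  1         9.75         9.4891         9.4891
  2         9.75         9.2351        18.4702
  3         9.75         8.9879        26.9638
  4         9.75         8.7474        34.9895
  5         9.75         8.5133        42.5663
  6         9.75         8.2854        49.7124
  7       109.75        90.7678       635.3745
  Σ                    144.0259       817.5656
P = 144.0259; D_Mac = 5.67652 yrs; D_mod = 5.52459 yrs.
DV01 ≈ 5.52459 × 144.0259 × 0.0001 = 0.079568.

R$0.0796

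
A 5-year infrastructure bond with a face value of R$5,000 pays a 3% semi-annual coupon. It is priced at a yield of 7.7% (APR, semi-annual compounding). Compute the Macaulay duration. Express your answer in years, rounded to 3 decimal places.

4.635 years

Periodic yield y = 0.0385. Discount each cash flow and weight by its period:
  t   CF        PV=CF/(1+0.0385)^t    t·PV
  1        75.00        72.2195        72.2195
  2        75.00        69.5422       139.0843
  3        75.00        66.9641       200.8922
  4        75.00        64.4815       257.9261
  5        75.00        62.0910       310.4551
  6        75.00        59.7891       358.7348
  7        75.00        57.5726       403.0081
  8        75.00        55.4382       443.5057
  9        75.00        53.3830       480.4468
  10    5,075.00     3,478.3320    34,783.3205
  Σ                  4,039.8133    37,449.5931
Price P = Σ PV = 4,039.8133.
Macaulay duration = Σ(t·PV) / P = 37,449.5931 / 4,039.8133 = 9.27013 half-year periods.
In years: 9.27013 / 2 = 4.63506 years.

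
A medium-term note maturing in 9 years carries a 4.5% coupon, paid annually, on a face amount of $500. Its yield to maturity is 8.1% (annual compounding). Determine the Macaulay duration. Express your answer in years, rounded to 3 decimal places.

Periodic yield y = 0.081. Discount each cash flow and weight by its year:
  t   CF        PV=CF/(1+0.081)^t    t·PV
  1        22.50        20.8141        20.8141
  2        22.50        19.2545        38.5089
  3        22.50        17.8117        53.4351
  4        22.50        16.4771        65.9082
  5        22.50        15.2424        76.2121
  6        22.50        14.1003        84.6018
  7        22.50        13.0438        91.3063
  8        22.50        12.0664        96.5310
  9       522.50       259.2120     2,332.9077
  Σ                    388.0221     2,860.2253
Price P = Σ PV = 388.0221.
Macaulay duration = Σ(t·PV) / P = 2,860.2253 / 388.0221 = 7.37129 years.

7.371 years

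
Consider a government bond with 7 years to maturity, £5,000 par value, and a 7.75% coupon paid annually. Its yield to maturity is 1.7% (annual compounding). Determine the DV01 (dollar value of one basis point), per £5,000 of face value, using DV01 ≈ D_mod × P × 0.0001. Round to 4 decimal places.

Periodic yield y = 0.017.
  t   CF        PV=CF/(1+0.017)^t    t·PV
  1       387.50       381.0226       381.0226
  2       387.50       374.6535       749.3070
  3       387.50       368.3909     1,105.1726
  4       387.50       362.2329     1,448.9316
  5       387.50       356.1779     1,780.8894
  6       387.50       350.2241     2,101.3444
  7     5,387.50     4,787.8508    33,514.9559
  Σ                  6,980.5527    41,081.6236
P = 6,980.5527; D_Mac = 5.88515 yrs; D_mod = 5.78678 yrs.
DV01 ≈ 5.78678 × 6,980.5527 × 0.0001 = 4.039491.

£4.0395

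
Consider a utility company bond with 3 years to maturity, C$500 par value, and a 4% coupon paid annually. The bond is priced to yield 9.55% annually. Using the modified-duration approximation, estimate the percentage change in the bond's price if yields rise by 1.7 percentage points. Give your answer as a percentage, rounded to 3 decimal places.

Periodic yield y = 0.0955. Modified duration first:
  t   CF        PV=CF/(1+0.0955)^t    t·PV
  1        20.00        18.2565        18.2565
  2        20.00        16.6650        33.3300
  3       520.00       395.5179     1,186.5538
  Σ                    430.4395     1,238.1403
P = 430.4395; D_Mac = 2.87646 yrs; D_mod = 2.87646/(1+0.0955) = 2.62570 yrs.
ΔP/P ≈ -D_mod · Δy = -2.62570 × (+0.017) = -0.044637 = -4.4637%.

-4.464%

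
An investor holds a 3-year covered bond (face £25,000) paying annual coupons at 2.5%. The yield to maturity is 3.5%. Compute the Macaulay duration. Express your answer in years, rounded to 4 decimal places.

2.9263 years

Periodic yield y = 0.035. Discount each cash flow and weight by its year:
  t   CF        PV=CF/(1+0.035)^t    t·PV
  1       625.00       603.8647       603.8647
  2       625.00       583.4442     1,166.8884
  3    25,625.00    23,112.2818    69,336.8455
  Σ                 24,299.5908    71,107.5986
Price P = Σ PV = 24,299.5908.
Macaulay duration = Σ(t·PV) / P = 71,107.5986 / 24,299.5908 = 2.92629 years.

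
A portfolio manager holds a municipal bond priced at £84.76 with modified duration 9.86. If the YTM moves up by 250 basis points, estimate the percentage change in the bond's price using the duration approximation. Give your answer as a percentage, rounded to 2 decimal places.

-24.65%

Duration approximation: ΔP/P ≈ -D_mod · Δy = -9.86 × (+0.025) = -0.246500.
As a percentage: -24.6500%.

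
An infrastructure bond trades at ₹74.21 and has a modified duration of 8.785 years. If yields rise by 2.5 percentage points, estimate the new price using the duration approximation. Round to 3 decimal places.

₹57.912

Duration approximation: ΔP/P ≈ -D_mod · Δy = -8.785 × (+0.025) = -0.219625.
New price ≈ 74.21 × (1 - 0.219625) = 57.91162875.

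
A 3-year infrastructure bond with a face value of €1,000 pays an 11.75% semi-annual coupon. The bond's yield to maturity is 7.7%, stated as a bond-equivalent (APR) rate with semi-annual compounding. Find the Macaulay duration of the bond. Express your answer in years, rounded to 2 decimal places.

2.64 years

Periodic yield y = 0.0385. Discount each cash flow and weight by its period:
  t   CF        PV=CF/(1+0.0385)^t    t·PV
  1        58.75        56.5720        56.5720
  2        58.75        54.4747       108.9494
  3        58.75        52.4552       157.3655
  4        58.75        50.5105       202.0421
  5        58.75        48.6380       243.1898
  6     1,058.75       844.0233     5,064.1396
  Σ                  1,106.6736     5,832.2584
Price P = Σ PV = 1,106.6736.
Macaulay duration = Σ(t·PV) / P = 5,832.2584 / 1,106.6736 = 5.27008 half-year periods.
In years: 5.27008 / 2 = 2.63504 years.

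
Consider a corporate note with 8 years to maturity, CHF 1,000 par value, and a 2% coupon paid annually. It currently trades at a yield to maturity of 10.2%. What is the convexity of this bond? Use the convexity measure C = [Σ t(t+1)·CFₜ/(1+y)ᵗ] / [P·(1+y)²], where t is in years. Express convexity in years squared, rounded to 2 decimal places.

52.05

With y = 0.102:
  t   CF        PV=CF/(1+0.102)^t    t·PV        t(t+1)·PV
  1        20.00        18.1488        18.1488          36.2976
  2        20.00        16.4690        32.9380          98.8139
  3        20.00        14.9446        44.8339         179.3356
  4        20.00        13.5614        54.2455         271.2274
  5        20.00        12.3061        61.5307         369.1843
  6        20.00        11.1671        67.0026         469.0182
  7        20.00        10.1335        70.9344         567.4752
  8     1,020.00       468.9725     3,751.7803      33,766.0230
  Σ                    565.7031     4,101.4142      35,757.3753
P = 565.7031.
Convexity = Σ t(t+1)·PV / [P·(1+y)²] = 35,757.3753 / (565.7031 × 1.214404) = 52.04918.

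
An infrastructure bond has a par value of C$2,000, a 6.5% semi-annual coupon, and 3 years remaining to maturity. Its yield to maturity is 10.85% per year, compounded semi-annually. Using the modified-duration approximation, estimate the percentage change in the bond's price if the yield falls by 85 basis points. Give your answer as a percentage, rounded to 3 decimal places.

Periodic yield y = 0.05425. Modified duration first:
  t   CF        PV=CF/(1+0.05425)^t    t·PV
  1        65.00        61.6552        61.6552
  2        65.00        58.4825       116.9651
  3        65.00        55.4731       166.4193
  4        65.00        52.6186       210.4742
  5        65.00        49.9109       249.5544
  6     2,065.00     1,504.0366     9,024.2195
  Σ                  1,782.1769     9,829.2877
P = 1,782.1769; D_Mac = 5.51533 half-year periods = 2.75766 yrs; D_mod = 2.75766/(1+0.05425) = 2.61576 yrs.
ΔP/P ≈ -D_mod · Δy = -2.61576 × (-0.0085) = +0.022234 = +2.2234%.

+2.223%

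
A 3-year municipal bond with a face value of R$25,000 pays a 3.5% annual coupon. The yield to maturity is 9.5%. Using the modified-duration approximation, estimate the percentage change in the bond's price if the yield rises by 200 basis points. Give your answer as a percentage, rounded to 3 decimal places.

-5.279%

Periodic yield y = 0.095. Modified duration first:
  t   CF        PV=CF/(1+0.095)^t    t·PV
  1       875.00       799.0868       799.0868
  2       875.00       729.7596     1,459.5192
  3    25,875.00    19,707.7934    59,123.3802
  Σ                 21,236.6398    61,381.9862
P = 21,236.6398; D_Mac = 2.89038 yrs; D_mod = 2.89038/(1+0.095) = 2.63962 yrs.
ΔP/P ≈ -D_mod · Δy = -2.63962 × (+0.02) = -0.052792 = -5.2792%.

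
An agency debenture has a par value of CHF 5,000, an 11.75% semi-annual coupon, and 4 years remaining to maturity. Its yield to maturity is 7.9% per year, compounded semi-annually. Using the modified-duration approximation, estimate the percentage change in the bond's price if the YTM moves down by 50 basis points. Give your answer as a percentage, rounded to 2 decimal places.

+1.61%

Periodic yield y = 0.0395. Modified duration first:
  t   CF        PV=CF/(1+0.0395)^t    t·PV
  1       293.75       282.5878       282.5878
  2       293.75       271.8497       543.6994
  3       293.75       261.5197       784.5591
  4       293.75       251.5822     1,006.3288
  5       293.75       242.0223     1,210.1116
  6       293.75       232.8257     1,396.9542
  7       293.75       223.9785     1,567.8498
  8     5,293.75     3,883.0008    31,064.0063
  Σ                  5,649.3667    37,856.0969
P = 5,649.3667; D_Mac = 6.70095 half-year periods = 3.35047 yrs; D_mod = 3.35047/(1+0.0395) = 3.22316 yrs.
ΔP/P ≈ -D_mod · Δy = -3.22316 × (-0.005) = +0.016116 = +1.6116%.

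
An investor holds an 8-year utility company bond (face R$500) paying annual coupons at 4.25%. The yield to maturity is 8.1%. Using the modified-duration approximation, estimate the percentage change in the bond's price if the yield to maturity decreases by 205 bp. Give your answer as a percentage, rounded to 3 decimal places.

Periodic yield y = 0.081. Modified duration first:
  t   CF        PV=CF/(1+0.081)^t    t·PV
  1        21.25        19.6577        19.6577
  2        21.25        18.1848        36.3695
  3        21.25        16.8222        50.4665
  4        21.25        15.5617        62.2467
  5        21.25        14.3956        71.9781
  6        21.25        13.3170        79.9017
  7        21.25        12.3191        86.2337
  8       521.25       279.5378     2,236.3023
  Σ                    389.7958     2,643.1562
P = 389.7958; D_Mac = 6.78087 yrs; D_mod = 6.78087/(1+0.081) = 6.27278 yrs.
ΔP/P ≈ -D_mod · Δy = -6.27278 × (-0.0205) = +0.128592 = +12.8592%.

+12.859%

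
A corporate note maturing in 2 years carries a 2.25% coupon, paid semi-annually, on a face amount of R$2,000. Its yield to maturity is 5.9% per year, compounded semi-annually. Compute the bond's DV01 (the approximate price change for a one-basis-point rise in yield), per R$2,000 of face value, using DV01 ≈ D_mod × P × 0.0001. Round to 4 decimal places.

Periodic yield y = 0.0295.
  t   CF        PV=CF/(1+0.0295)^t    t·PV
  1        22.50        21.8553        21.8553
  2        22.50        21.2290        42.4580
  3        22.50        20.6207        61.8621
  4     2,022.50     1,800.4585     7,201.8342
  Σ                  1,864.1635     7,328.0096
P = 1,864.1635; D_Mac = 3.93099 half-year periods = 1.96550 yrs; D_mod = 1.90917 yrs.
DV01 ≈ 1.90917 × 1,864.1635 × 0.0001 = 0.355901.

R$0.3559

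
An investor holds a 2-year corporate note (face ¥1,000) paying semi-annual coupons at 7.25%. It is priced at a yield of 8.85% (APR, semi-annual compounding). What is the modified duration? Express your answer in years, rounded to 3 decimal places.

1.815 years

Periodic yield y = 0.04425. First find Macaulay duration:
  t   CF        PV=CF/(1+0.04425)^t    t·PV
  1        36.25        34.7139        34.7139
  2        36.25        33.2429        66.4858
  3        36.25        31.8342        95.5027
  4     1,036.25       871.4583     3,485.8332
  Σ                    971.2494     3,682.5356
P = 971.2494; Macaulay duration = 3,682.5356 / 971.2494 = 3.79154 half-year periods = 1.89577 years.
Modified duration = D_Mac / (1 + y) = 1.89577 / 1.04425 = 1.81544 years.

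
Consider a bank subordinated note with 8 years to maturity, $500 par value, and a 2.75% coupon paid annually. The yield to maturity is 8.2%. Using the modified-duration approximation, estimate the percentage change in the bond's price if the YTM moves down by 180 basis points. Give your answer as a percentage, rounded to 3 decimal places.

+11.828%

Periodic yield y = 0.082. Modified duration first:
  t   CF        PV=CF/(1+0.082)^t    t·PV
  1        13.75        12.7079        12.7079
  2        13.75        11.7449        23.4897
  3        13.75        10.8548        32.5643
  4        13.75        10.0321        40.1286
  5        13.75         9.2718        46.3592
  6        13.75         8.5692        51.4151
  7        13.75         7.9198        55.4383
  8       513.75       273.4851     2,187.8812
  Σ                    344.5857     2,449.9844
P = 344.5857; D_Mac = 7.10994 yrs; D_mod = 7.10994/(1+0.082) = 6.57111 yrs.
ΔP/P ≈ -D_mod · Δy = -6.57111 × (-0.018) = +0.118280 = +11.8280%.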